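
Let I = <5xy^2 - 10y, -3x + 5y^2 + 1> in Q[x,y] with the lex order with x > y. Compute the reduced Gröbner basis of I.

G = {x - 5/3y^2 - 1/3, y^4 + 1/5y^2 - 6/5y}

Buchberger's algorithm terminates because the ascending chain of leading-term ideals stabilizes.

f_1 = 5xy^2 - 10y, LT = xy^2.
f_2 = -3x + 5y^2 + 1, LT = x.

S(f_1,f_2): lcm = xy^2. S = 5/3y^4 + 1/3y^2 - 2y.
  leading term y^4: no divisor's leading term divides it; move 5/3y^4 to the remainder.
  leading term y^2: no divisor's leading term divides it; move 1/3y^2 to the remainder.
  leading term y: no divisor's leading term divides it; move -2y to the remainder.
  remainder 5/3y^4 + 1/3y^2 - 2y ≠ 0; add g_3 = 5/3y^4 + 1/3y^2 - 2y to the basis.

The other S-polynomials (S(f_1,g_3), S(f_2,g_3)) all reduce to 0 modulo the current basis, so we have a Gröbner basis.
Inter-reduce: drop elements whose leading term is divisible by another's, tail-reduce, and make monic.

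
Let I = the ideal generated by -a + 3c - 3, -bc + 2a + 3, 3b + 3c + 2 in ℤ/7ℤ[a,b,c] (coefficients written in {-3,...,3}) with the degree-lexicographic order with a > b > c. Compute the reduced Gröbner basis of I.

G = {c² + 2c - 3, a - 3c + 3, b + c + 3}

f_1 = -a + 3c - 3, LT = a.
f_2 = -bc + 2a + 3, LT = bc.
f_3 = 3b + 3c + 2, LT = b.

S(f_2,f_3): lcm = bc. S = -c² - 2a - 3c - 3.
  leading term c²: no divisor's leading term divides it; move -c² to the remainder.
  leading term a: subtract (2)·f_1 from -2a - 3c - 3 → -2c + 3
  leading term c: no divisor's leading term divides it; move -2c to the remainder.
  leading term 1: no divisor's leading term divides it; move 3 to the remainder.
  remainder -c² - 2c + 3 ≠ 0; add g_4 = -c² - 2c + 3 to the basis.

The other S-polynomials (S(f_1,f_2), S(f_1,f_3), S(f_1,g_4), S(f_2,g_4), S(f_3,g_4)) all reduce to 0 modulo the current basis, so we have a Gröbner basis.
Inter-reduce: drop elements whose leading term is divisible by another's, tail-reduce, and make monic.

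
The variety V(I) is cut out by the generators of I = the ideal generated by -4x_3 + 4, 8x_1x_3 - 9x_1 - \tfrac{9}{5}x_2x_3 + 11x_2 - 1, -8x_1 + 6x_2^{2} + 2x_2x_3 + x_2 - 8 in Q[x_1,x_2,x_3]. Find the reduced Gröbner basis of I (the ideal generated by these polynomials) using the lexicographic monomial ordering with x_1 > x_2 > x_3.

G = {x_1 - \tfrac{46}{5}x_2 + 1, x_2^{2} - \tfrac{353}{30}x_2, x_3 - 1}

f_1 = -4x_3 + 4, LT = x_3.
f_2 = 8x_1x_3 - 9x_1 - \tfrac{9}{5}x_2x_3 + 11x_2 - 1, LT = x_1x_3.
f_3 = -8x_1 + 6x_2^{2} + 2x_2x_3 + x_2 - 8, LT = x_1.

S(f_1,f_2): lcm = x_1x_3. S = \tfrac{1}{8}x_1 + \tfrac{9}{40}x_2x_3 - \tfrac{11}{8}x_2 + \tfrac{1}{8}.
  leading term x_1: subtract (-\tfrac{1}{64})·f_3 from \tfrac{1}{8}x_1 + \tfrac{9}{40}x_2x_3 - \tfrac{11}{8}x_2 + \tfrac{1}{8} → \tfrac{3}{32}x_2^{2} + \tfrac{41}{160}x_2x_3 - \tfrac{87}{64}x_2
  leading term x_2^{2}: no divisor's leading term divides it; move \tfrac{3}{32}x_2^{2} to the remainder.
  leading term x_2x_3: subtract (-\tfrac{41}{640}x_2)·f_1 from \tfrac{41}{160}x_2x_3 - \tfrac{87}{64}x_2 → -\tfrac{353}{320}x_2
  leading term x_2: no divisor's leading term divides it; move -\tfrac{353}{320}x_2 to the remainder.
  remainder \tfrac{3}{32}x_2^{2} - \tfrac{353}{320}x_2 ≠ 0; add g_4 = \tfrac{3}{32}x_2^{2} - \tfrac{353}{320}x_2 to the basis.

The other S-polynomials (S(f_1,f_3), S(f_2,f_3), S(f_1,g_4), S(f_2,g_4), S(f_3,g_4)) all reduce to 0 modulo the current basis, so we have a Gröbner basis.
Inter-reduce: drop elements whose leading term is divisible by another's, tail-reduce, and make monic.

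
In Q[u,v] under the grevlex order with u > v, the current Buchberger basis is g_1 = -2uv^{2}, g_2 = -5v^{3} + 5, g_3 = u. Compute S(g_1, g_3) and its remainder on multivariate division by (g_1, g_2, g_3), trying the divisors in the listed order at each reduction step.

lcm(LM(g_1), LM(g_3)) = uv^{2}.
S = (lcm/LT(g_1))·g_1 − (lcm/LT(g_3))·g_3 = 0.
Reduce S modulo (g_1, g_2, g_3) in that order:
The remainder is 0, so this S-polynomial contributes no new basis element.

S(g_1, g_3) = 0; remainder on division = 0.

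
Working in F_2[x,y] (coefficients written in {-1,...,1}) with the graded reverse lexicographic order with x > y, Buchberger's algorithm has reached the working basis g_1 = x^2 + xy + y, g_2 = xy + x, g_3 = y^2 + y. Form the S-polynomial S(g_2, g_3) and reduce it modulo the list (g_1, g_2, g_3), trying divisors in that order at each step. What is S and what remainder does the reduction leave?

S(g_2, g_3) = 0; remainder on division = 0.

lcm(LM(g_2), LM(g_3)) = xy^2.
S = (lcm/LT(g_2))·g_2 − (lcm/LT(g_3))·g_3 = 0.
Reduce S modulo (g_1, g_2, g_3) in that order:
The remainder is 0, so this S-polynomial contributes no new basis element.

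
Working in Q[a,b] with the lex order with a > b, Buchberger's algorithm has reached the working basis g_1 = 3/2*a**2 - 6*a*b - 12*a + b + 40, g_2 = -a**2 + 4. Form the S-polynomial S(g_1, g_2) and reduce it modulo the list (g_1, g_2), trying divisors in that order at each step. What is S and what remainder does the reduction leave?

lcm(LM(g_1), LM(g_2)) = a**2.
S = (lcm/LT(g_1))·g_1 − (lcm/LT(g_2))·g_2 = -4*a*b - 8*a + 2/3*b + 92/3.
Reduce S modulo (g_1, g_2) in that order:
  leading term a*b: no divisor's leading term divides it; move -4*a*b to the remainder.
  leading term a: no divisor's leading term divides it; move -8*a to the remainder.
  leading term b: no divisor's leading term divides it; move 2/3*b to the remainder.
  leading term 1: no divisor's leading term divides it; move 92/3 to the remainder.
The remainder -4*a*b - 8*a + 2/3*b + 92/3 is nonzero, so it would be added as the next basis element.

S(g_1, g_2) = -4*a*b - 8*a + 2/3*b + 92/3; remainder on division = -4*a*b - 8*a + 2/3*b + 92/3.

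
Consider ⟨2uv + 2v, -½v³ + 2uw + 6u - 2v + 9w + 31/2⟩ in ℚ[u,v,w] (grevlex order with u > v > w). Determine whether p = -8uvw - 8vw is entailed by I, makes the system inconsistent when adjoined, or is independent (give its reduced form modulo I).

-8uvw - 8vw lies in I (it reduces to 0).

First compute the reduced Gröbner basis of I by Buchberger's algorithm.
f_1 = 2uv + 2v, LT = uv.
f_2 = -½v³ + 2uw + 6u - 2v + 9w + 31/2, LT = v³.

S(f_1,f_2): lcm = uv³. S = v³ + 4u²w + 12u² - 4uv + 18uw + 31u.
  leading term v³: subtract (-2)·f_2 from v³ + 4u²w + 12u² - 4uv + 18uw + 31u → 4u²w + 12u² - 4uv + 22uw + 43u - 4v + 18w + 31
  leading term u²w: no divisor's leading term divides it; move 4u²w to the remainder.
  leading term u²: no divisor's leading term divides it; move 12u² to the remainder.
  leading term uv: subtract (-2)·f_1 from -4uv + 22uw + 43u - 4v + 18w + 31 → 22uw + 43u + 18w + 31
  leading term uw: no divisor's leading term divides it; move 22uw to the remainder.
  leading term u: no divisor's leading term divides it; move 43u to the remainder.
  leading term w: no divisor's leading term divides it; move 18w to the remainder.
  leading term 1: no divisor's leading term divides it; move 31 to the remainder.
  remainder 4u²w + 12u² + 22uw + 43u + 18w + 31 ≠ 0; add h_3 = 4u²w + 12u² + 22uw + 43u + 18w + 31 to the basis.

The other S-polynomials (S(f_1,h_3), S(f_2,h_3)) all reduce to 0 modulo the current basis, so we have a Gröbner basis.
Inter-reduce: drop elements whose leading term is divisible by another's, tail-reduce, and make monic.
Reduced Gröbner basis: {v³ - 4uw - 12u + 4v - 18w - 31, u²w + 3u² + 11/2uw + 43/4u + 9/2w + 31/4, uv + v}.
Label its elements g_1 = v³ - 4uw - 12u + 4v - 18w - 31, g_2 = u²w + 3u² + 11/2uw + 43/4u + 9/2w + 31/4, g_3 = uv + v.

Reduce p = -8uvw - 8vw modulo G:
  leading term uvw: subtract (-8w)·g_3 from -8uvw - 8vw → 0
  normal form = 0.
Since the normal form is 0, p ∈ I.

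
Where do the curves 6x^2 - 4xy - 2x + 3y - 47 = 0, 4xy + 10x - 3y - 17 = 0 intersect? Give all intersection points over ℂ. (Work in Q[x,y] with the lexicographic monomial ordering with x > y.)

Compute a lex Gröbner basis by Buchberger's algorithm.
f_1 = 6x^2 - 4xy - 2x + 3y - 47, LT = x^2.
f_2 = 4xy + 10x - 3y - 17, LT = xy.

S(f_1,f_2): lcm = x^2y. S = -5/2x^2 - 2/3xy^2 + 5/12xy + 17/4x + 1/2y^2 - 47/6y.
  reduce S modulo (f_1, f_2):
  remainder 19/8x - 437/48y - 285/16 ≠ 0; add h_3 = 19/8x - 437/48y - 285/16 to the basis.

S(f_2,h_3): lcm = xy. S = 5/2x + 23/6y^2 + 27/4y - 17/4.
  reduce S modulo (f_1, f_2, h_3):
  remainder 23/6y^2 + 49/3y + 29/2 ≠ 0; add h_4 = 23/6y^2 + 49/3y + 29/2 to the basis.

The other S-polynomials (S(f_1,h_3), S(f_1,h_4), S(f_2,h_4), S(h_3,h_4)) all reduce to 0 modulo the current basis, so we have a Gröbner basis.
Inter-reduce: drop elements whose leading term is divisible by another's, tail-reduce, and make monic.
Reduced Gröbner basis: {x - 23/6y - 15/2, y^2 + 98/23y + 87/23}.

Elimination: the polynomial y^2 + 98/23y + 87/23 lies in the elimination ideal for y, so y ∈ {-3, -29/23}. For each such y, the remaining basis elements (now univariate) give the rest of the solution.
  y = -3: the earlier basis element becomes x + 4 = 0, giving x = -4 — point (-4, -3).
  y = -29/23: the earlier basis element becomes x - 8/3 = 0, giving x = 8/3 — point (8/3, -29/23).

{(-4, -3), (8/3, -29/23)}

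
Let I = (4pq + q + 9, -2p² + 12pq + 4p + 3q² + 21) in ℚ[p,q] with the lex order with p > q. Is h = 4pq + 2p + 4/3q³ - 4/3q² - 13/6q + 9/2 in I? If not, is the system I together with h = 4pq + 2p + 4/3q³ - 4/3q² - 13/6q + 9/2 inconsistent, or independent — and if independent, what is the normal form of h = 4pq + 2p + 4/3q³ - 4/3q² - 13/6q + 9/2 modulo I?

4pq + 2p + 4/3q³ - 4/3q² - 13/6q + 9/2 lies in I (it reduces to 0).

First compute the reduced Gröbner basis of I by Buchberger's algorithm.
f_1 = 4pq + q + 9, LT = pq.
f_2 = -2p² + 12pq + 4p + 3q² + 21, LT = p².

S(f_1,f_2): lcm = p²q. S = 6pq² + 9/4pq + 9/4p + 3/2q³ + 21/2q.
  reduce S modulo (f_1, f_2):
  remainder 9/4p + 3/2q³ - 3/2q² - 57/16q - 81/16 ≠ 0; add k_3 = 9/4p + 3/2q³ - 3/2q² - 57/16q - 81/16 to the basis.

S(f_1,k_3): lcm = pq. S = -⅔q⁴ + ⅔q³ + 19/12q² + 5/2q + 9/4.
  reduce S modulo (f_1, f_2, k_3):
  remainder -⅔q⁴ + ⅔q³ + 19/12q² + 5/2q + 9/4 ≠ 0; add k_4 = -⅔q⁴ + ⅔q³ + 19/12q² + 5/2q + 9/4 to the basis.

The other S-polynomials (S(f_2,k_3), S(f_1,k_4), S(f_2,k_4), S(k_3,k_4)) all reduce to 0 modulo the current basis, so we have a Gröbner basis.
Inter-reduce: drop elements whose leading term is divisible by another's, tail-reduce, and make monic.
Reduced Gröbner basis: {p + ⅔q³ - ⅔q² - 19/12q - 9/4, q⁴ - q³ - 19/8q² - 15/4q - 27/8}.
Label its elements g_1 = p + ⅔q³ - ⅔q² - 19/12q - 9/4, g_2 = q⁴ - q³ - 19/8q² - 15/4q - 27/8.

Reduce h = 4pq + 2p + 4/3q³ - 4/3q² - 13/6q + 9/2 modulo G:
  leading term pq: subtract (4q)·g_1 from 4pq + 2p + 4/3q³ - 4/3q² - 13/6q + 9/2 → 2p - 8/3q⁴ + 4q³ + 5q² + 41/6q + 9/2
  leading term p: subtract (2)·g_1 from 2p - 8/3q⁴ + 4q³ + 5q² + 41/6q + 9/2 → -8/3q⁴ + 8/3q³ + 19/3q² + 10q + 9
  leading term q⁴: subtract (-8/3)·g_2 from -8/3q⁴ + 8/3q³ + 19/3q² + 10q + 9 → 0
  normal form = 0.
Since the normal form is 0, h ∈ I.

The remainder on division by a Gröbner basis is unique — it is the normal form.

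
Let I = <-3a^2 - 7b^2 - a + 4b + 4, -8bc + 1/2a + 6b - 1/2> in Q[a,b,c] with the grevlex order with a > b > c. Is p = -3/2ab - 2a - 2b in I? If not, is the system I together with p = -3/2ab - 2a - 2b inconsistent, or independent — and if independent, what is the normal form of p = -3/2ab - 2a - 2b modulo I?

First compute the reduced Gröbner basis of I by Buchberger's algorithm.
f_1 = -3a^2 - 7b^2 - a + 4b + 4, LT = a^2.
f_2 = -8bc + 1/2a + 6b - 1/2, LT = bc.

The S-polynomials (S(f_1,f_2)) all reduce to 0 modulo the current basis, so we have a Gröbner basis.
Inter-reduce: drop elements whose leading term is divisible by another's, tail-reduce, and make monic.
Reduced Gröbner basis: {a^2 + 7/3b^2 + 1/3a - 4/3b - 4/3, bc - 1/16a - 3/4b + 1/16}.
Label its elements g_1 = a^2 + 7/3b^2 + 1/3a - 4/3b - 4/3, g_2 = bc - 1/16a - 3/4b + 1/16.

Reduce p = -3/2ab - 2a - 2b modulo G:
  leading term ab: no divisor's leading term divides it; move -3/2ab to the remainder.
  leading term a: no divisor's leading term divides it; move -2a to the remainder.
  leading term b: no divisor's leading term divides it; move -2b to the remainder.
  normal form = -3/2ab - 2a - 2b.
The normal form is nonzero, so p ∉ I. Since p minus its normal form lies in I, I + (p) = I + (r) where r = -3/2ab - 2a - 2b; decide whether this ideal is the whole ring.
Run Buchberger on G together with r (pairs among the g_i already reduce to 0 since G is a Gröbner basis):
g_1 = a^2 + 7/3b^2 + 1/3a - 4/3b - 4/3, LT = a^2.
g_2 = bc - 1/16a - 3/4b + 1/16, LT = bc.
r = -3/2ab - 2a - 2b, LT = ab.

S(g_1,r): lcm = a^2b. S = 7/3b^3 - 4/3a^2 - ab - 4/3b^2 - 4/3b.
  reduce S modulo (g_1, g_2, r):
  remainder 7/3b^3 + 16/9b^2 + 16/9a - 16/9b - 16/9 ≠ 0; add m_4 = 7/3b^3 + 16/9b^2 + 16/9a - 16/9b - 16/9 to the basis.

S(g_2,r): lcm = abc. S = -1/16a^2 - 3/4ab - 4/3ac - 4/3bc + 1/16a.
  reduce S modulo (g_1, g_2, r, m_4):
  remainder 7/48b^2 - 4/3ac + a - 1/12b ≠ 0; add m_5 = 7/48b^2 - 4/3ac + a - 1/12b to the basis.

S(g_2,m_4): lcm = b^3c. S = -1/16ab^2 - 3/4b^3 - 16/21b^2c + 1/16b^2 - 16/21ac + 16/21bc + 16/21c.
  reduce S modulo (g_1, g_2, r, m_4, m_5):
  remainder 4/7ac - 3/7a + 1/12b + 16/21c - 13/21 ≠ 0; add m_6 = 4/7ac - 3/7a + 1/12b + 16/21c - 13/21 to the basis.

S(g_2,m_5): lcm = b^2c. S = 64/7ac^2 - 1/16ab - 3/4b^2 - 48/7ac + 4/7bc + 1/16b.
  reduce S modulo (g_1, g_2, r, m_4, m_5, m_6):
  remainder -256/21c^2 + 1/28a + 7/48b + 400/21c - 155/21 ≠ 0; add m_7 = -256/21c^2 + 1/28a + 7/48b + 400/21c - 155/21 to the basis.

The other S-polynomials (S(g_1,g_2), S(g_1,m_4), S(r,m_4), S(g_1,m_5), S(r,m_5), S(m_4,m_5), S(g_1,m_6), S(g_2,m_6), S(r,m_6), S(m_4,m_6), S(m_5,m_6), S(g_1,m_7), S(g_2,m_7), S(r,m_7), S(m_4,m_7), S(m_5,m_7), S(m_6,m_7)) all reduce to 0 modulo the current basis, so we have a Gröbner basis.
Inter-reduce: drop elements whose leading term is divisible by another's, tail-reduce, and make monic.
Reduced Gröbner basis: {a^2 + 1/3a - 28/9b - 256/9c + 196/9, ab + 4/3a + 4/3b, b^2 + 16/21b + 256/21c - 208/21, ac - 3/4a + 7/48b + 4/3c - 13/12, bc - 1/16a - 3/4b + 1/16, c^2 - 3/1024a - 49/4096b - 25/16c + 155/256}.
The reduced Gröbner basis of I + (p) is {a^2 + 1/3a - 28/9b - 256/9c + 196/9, ab + 4/3a + 4/3b, b^2 + 16/21b + 256/21c - 208/21, ac - 3/4a + 7/48b + 4/3c - 13/12, bc - 1/16a - 3/4b + 1/16, c^2 - 3/1024a - 49/4096b - 25/16c + 155/256} ≠ {1}, a proper ideal, so the enlarged system stays consistent: p is independent of I, with normal form -3/2ab - 2a - 2b.

The remainder on division by a Gröbner basis is unique — it is the normal form.

-3/2ab - 2a - 2b is independent of I; its normal form modulo I is -3/2ab - 2a - 2b.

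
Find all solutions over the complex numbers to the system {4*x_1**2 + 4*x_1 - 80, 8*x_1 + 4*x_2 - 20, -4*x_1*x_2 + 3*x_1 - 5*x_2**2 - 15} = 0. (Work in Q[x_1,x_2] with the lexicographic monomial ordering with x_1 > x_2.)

Compute a lex Gröbner basis by Buchberger's algorithm.
f_1 = 4*x_1**2 + 4*x_1 - 80, LT = x_1**2.
f_2 = 8*x_1 + 4*x_2 - 20, LT = x_1.
f_3 = -4*x_1*x_2 + 3*x_1 - 5*x_2**2 - 15, LT = x_1*x_2.

S(f_1,f_2): lcm = x_1**2. S = -1/2*x_1*x_2 + 7/2*x_1 - 20.
  reduce S modulo (f_1, f_2, f_3):
  remainder 1/4*x_2**2 - 3*x_2 - 45/4 ≠ 0; add h_4 = 1/4*x_2**2 - 3*x_2 - 45/4 to the basis.

S(f_1,f_3): lcm = x_1**2*x_2. S = 3/4*x_1**2 - 5/4*x_1*x_2**2 + x_1*x_2 - 15/4*x_1 - 20*x_2.
  reduce S modulo (f_1, f_2, f_3, h_4):
  remainder 475/8*x_2 + 1425/8 ≠ 0; add h_5 = 475/8*x_2 + 1425/8 to the basis.

The other S-polynomials (S(f_2,f_3), S(f_1,h_4), S(f_2,h_4), S(f_3,h_4), S(f_1,h_5), S(f_2,h_5), S(f_3,h_5), S(h_4,h_5)) all reduce to 0 modulo the current basis, so we have a Gröbner basis.
Inter-reduce: drop elements whose leading term is divisible by another's, tail-reduce, and make monic.
Reduced Gröbner basis: {x_1 - 4, x_2 + 3}.

From the last basis element, x_2 + 3 = 0, so x_2 takes values in {-3}. Each choice, substituted upward through the basis, yields the corresponding point(s) of the solution set.
  x_2 = -3: the earlier basis element becomes x_1 - 4 = 0, giving x_1 = 4 — point (4, -3).

{(4, -3)}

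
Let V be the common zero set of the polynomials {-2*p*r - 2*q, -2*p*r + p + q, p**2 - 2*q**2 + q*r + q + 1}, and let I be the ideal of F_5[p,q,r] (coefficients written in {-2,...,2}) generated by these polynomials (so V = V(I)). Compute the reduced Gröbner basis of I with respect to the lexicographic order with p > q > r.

G = {p - 2*q, q**2 - q - 2, r - 2}

f_1 = -2*p*r - 2*q, LT = p*r.
f_2 = -2*p*r + p + q, LT = p*r.
f_3 = p**2 - 2*q**2 + q*r + q + 1, LT = p**2.

S(f_1,f_2): lcm = p*r. S = -2*p - q.
  leading term p: no divisor's leading term divides it; move -2*p to the remainder.
  leading term q: no divisor's leading term divides it; move -q to the remainder.
  remainder -2*p - q ≠ 0; add g_4 = -2*p - q to the basis.

S(f_1,f_3): lcm = p**2*r. S = p*q + 2*q**2*r - q*r**2 - q*r - r.
  leading term p*q: subtract (2*q)·g_4 from p*q + 2*q**2*r - q*r**2 - q*r - r → 2*q**2*r + 2*q**2 - q*r**2 - q*r - r
  leading term q**2*r: no divisor's leading term divides it; move 2*q**2*r to the remainder.
  leading term q**2: no divisor's leading term divides it; move 2*q**2 to the remainder.
  leading term q*r**2: no divisor's leading term divides it; move -q*r**2 to the remainder.
  leading term q*r: no divisor's leading term divides it; move -q*r to the remainder.
  leading term r: no divisor's leading term divides it; move -r to the remainder.
  remainder 2*q**2*r + 2*q**2 - q*r**2 - q*r - r ≠ 0; add g_5 = 2*q**2*r + 2*q**2 - q*r**2 - q*r - r to the basis.

S(f_2,f_3): lcm = p**2*r. S = 2*p**2 + 2*p*q + 2*q**2*r - q*r**2 - q*r - r.
  leading term p**2: subtract (2)·f_3 from 2*p**2 + 2*p*q + 2*q**2*r - q*r**2 - q*r - r → 2*p*q + 2*q**2*r - q**2 - q*r**2 + 2*q*r - 2*q - r - 2
  leading term p*q: subtract (-q)·g_4 from 2*p*q + 2*q**2*r - q**2 - q*r**2 + 2*q*r - 2*q - r - 2 → 2*q**2*r - 2*q**2 - q*r**2 + 2*q*r - 2*q - r - 2
  leading term q**2*r: subtract (1)·g_5 from 2*q**2*r - 2*q**2 - q*r**2 + 2*q*r - 2*q - r - 2 → q**2 - 2*q*r - 2*q - 2
  leading term q**2: no divisor's leading term divides it; move q**2 to the remainder.
  leading term q*r: no divisor's leading term divides it; move -2*q*r to the remainder.
  leading term q: no divisor's leading term divides it; move -2*q to the remainder.
  leading term 1: no divisor's leading term divides it; move -2 to the remainder.
  remainder q**2 - 2*q*r - 2*q - 2 ≠ 0; add g_6 = q**2 - 2*q*r - 2*q - 2 to the basis.

S(f_1,g_4): lcm = p*r. S = 2*q*r + q.
  leading term q*r: no divisor's leading term divides it; move 2*q*r to the remainder.
  leading term q: no divisor's leading term divides it; move q to the remainder.
  remainder 2*q*r + q ≠ 0; add g_7 = 2*q*r + q to the basis.

S(g_5,g_6): lcm = q**2*r. S = q**2 - q*r**2 - q*r - r.
  leading term q**2: subtract (1)·g_6 from q**2 - q*r**2 - q*r - r → -q*r**2 + q*r + 2*q - r + 2
  leading term q*r**2: subtract (2*r)·g_7 from -q*r**2 + q*r + 2*q - r + 2 → -q*r + 2*q - r + 2
  leading term q*r: subtract (2)·g_7 from -q*r + 2*q - r + 2 → -r + 2
  leading term r: no divisor's leading term divides it; move -r to the remainder.
  leading term 1: no divisor's leading term divides it; move 2 to the remainder.
  remainder -r + 2 ≠ 0; add g_8 = -r + 2 to the basis.

The other S-polynomials (S(f_2,g_4), S(f_3,g_4), S(f_1,g_5), S(f_2,g_5), S(f_3,g_5), S(g_4,g_5), S(f_1,g_6), S(f_2,g_6), S(f_3,g_6), S(g_4,g_6), S(f_1,g_7), S(f_2,g_7), S(f_3,g_7), S(g_4,g_7), S(g_5,g_7), S(g_6,g_7), S(f_1,g_8), S(f_2,g_8), S(f_3,g_8), S(g_4,g_8), S(g_5,g_8), S(g_6,g_8), S(g_7,g_8)) all reduce to 0 modulo the current basis, so we have a Gröbner basis.
Inter-reduce: drop elements whose leading term is divisible by another's, tail-reduce, and make monic.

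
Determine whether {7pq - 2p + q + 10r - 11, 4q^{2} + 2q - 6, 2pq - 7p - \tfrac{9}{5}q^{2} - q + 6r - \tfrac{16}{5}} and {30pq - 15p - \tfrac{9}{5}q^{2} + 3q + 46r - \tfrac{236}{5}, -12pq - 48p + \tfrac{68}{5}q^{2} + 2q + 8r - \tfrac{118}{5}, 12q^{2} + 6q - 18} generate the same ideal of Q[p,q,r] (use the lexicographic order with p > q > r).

Since reduced Gröbner bases are canonical representatives of ideals under a given ordering, it suffices to compute and compare them.
Buchberger on the first generating set:
f_1 = 7pq - 2p + q + 10r - 11, LT = pq.
f_2 = 4q^{2} + 2q - 6, LT = q^{2}.
f_3 = 2pq - 7p - \tfrac{9}{5}q^{2} - q + 6r - \tfrac{16}{5}, LT = pq.

S(f_1,f_2): lcm = pq^{2}. S = -\tfrac{11}{14}pq + \tfrac{3}{2}p + \tfrac{1}{7}q^{2} + \tfrac{10}{7}qr - \tfrac{11}{7}q.
  reduce S modulo (f_1, f_2, f_3):
  remainder \tfrac{125}{98}p + \tfrac{10}{7}qr - \tfrac{75}{49}q + \tfrac{55}{49}r - \tfrac{50}{49} ≠ 0; add g_4 = \tfrac{125}{98}p + \tfrac{10}{7}qr - \tfrac{75}{49}q + \tfrac{55}{49}r - \tfrac{50}{49} to the basis.

S(f_1,f_3): lcm = pq. S = \tfrac{45}{14}p + \tfrac{9}{10}q^{2} + \tfrac{9}{14}q - \tfrac{11}{7}r + \tfrac{1}{35}.
  reduce S modulo (f_1, f_2, f_3, g_4):
  remainder -\tfrac{18}{5}qr + \tfrac{81}{20}q - \tfrac{22}{5}r + \tfrac{79}{20} ≠ 0; add g_5 = -\tfrac{18}{5}qr + \tfrac{81}{20}q - \tfrac{22}{5}r + \tfrac{79}{20} to the basis.

S(f_2,f_3): lcm = pq^{2}. S = 4pq - \tfrac{3}{2}p + \tfrac{9}{10}q^{3} + \tfrac{1}{2}q^{2} - 3qr + \tfrac{8}{5}q.
  reduce S modulo (f_1, f_2, f_3, g_4, g_5):
  remainder -q - \tfrac{20}{9}r + \tfrac{29}{9} ≠ 0; add g_6 = -q - \tfrac{20}{9}r + \tfrac{29}{9} to the basis.

S(f_1,g_5): lcm = pqr. S = \tfrac{9}{8}pq - \tfrac{95}{63}pr + \tfrac{79}{72}p + \tfrac{1}{7}qr + \tfrac{10}{7}r^{2} - \tfrac{11}{7}r.
  reduce S modulo (f_1, f_2, f_3, g_4, g_5, g_6):
  remainder \tfrac{56}{81}r^{2} - \tfrac{175}{81}r + \tfrac{119}{81} ≠ 0; add g_7 = \tfrac{56}{81}r^{2} - \tfrac{175}{81}r + \tfrac{119}{81} to the basis.

The other S-polynomials (S(f_1,g_4), S(f_2,g_4), S(f_3,g_4), S(f_2,g_5), S(f_3,g_5), S(g_4,g_5), S(f_1,g_6), S(f_2,g_6), S(f_3,g_6), S(g_4,g_6), S(g_5,g_6), S(f_1,g_7), S(f_2,g_7), S(f_3,g_7), S(g_4,g_7), S(g_5,g_7), S(g_6,g_7)) all reduce to 0 modulo the current basis, so we have a Gröbner basis.
Inter-reduce: drop elements whose leading term is divisible by another's, tail-reduce, and make monic.
Reduced Gröbner basis: {p - \tfrac{28}{45}r + \tfrac{28}{45}, q + \tfrac{20}{9}r - \tfrac{29}{9}, r^{2} - \tfrac{25}{8}r + \tfrac{17}{8}}.

Buchberger on the second generating set:
h_1 = 30pq - 15p - \tfrac{9}{5}q^{2} + 3q + 46r - \tfrac{236}{5}, LT = pq.
h_2 = -12pq - 48p + \tfrac{68}{5}q^{2} + 2q + 8r - \tfrac{118}{5}, LT = pq.
h_3 = 12q^{2} + 6q - 18, LT = q^{2}.

S(h_1,h_2): lcm = pq. S = -\tfrac{9}{2}p + \tfrac{161}{150}q^{2} + \tfrac{4}{15}q + \tfrac{11}{5}r - \tfrac{177}{50}.
  reduce S modulo (h_1, h_2, h_3):
  remainder -\tfrac{9}{2}p - \tfrac{27}{100}q + \tfrac{11}{5}r - \tfrac{193}{100} ≠ 0; add k_4 = -\tfrac{9}{2}p - \tfrac{27}{100}q + \tfrac{11}{5}r - \tfrac{193}{100} to the basis.

S(h_1,h_3): lcm = pq^{2}. S = -pq + \tfrac{3}{2}p - \tfrac{3}{50}q^{3} + \tfrac{1}{10}q^{2} + \tfrac{23}{15}qr - \tfrac{118}{75}q.
  reduce S modulo (h_1, h_2, h_3, k_4):
  remainder \tfrac{23}{15}qr - \tfrac{199}{120}q + \tfrac{91}{45}r - \tfrac{683}{360} ≠ 0; add k_5 = \tfrac{23}{15}qr - \tfrac{199}{120}q + \tfrac{91}{45}r - \tfrac{683}{360} to the basis.

S(h_2,h_3): lcm = pq^{2}. S = \tfrac{7}{2}pq + \tfrac{3}{2}p - \tfrac{17}{15}q^{3} - \tfrac{1}{6}q^{2} - \tfrac{2}{3}qr + \tfrac{59}{30}q.
  reduce S modulo (h_1, h_2, h_3, k_4, k_5):
  remainder -\tfrac{30}{23}q - \tfrac{200}{69}r + \tfrac{290}{69} ≠ 0; add k_6 = -\tfrac{30}{23}q - \tfrac{200}{69}r + \tfrac{290}{69} to the basis.

S(h_1,k_5): lcm = pqr. S = \tfrac{199}{184}pq - \tfrac{251}{138}pr + \tfrac{683}{552}p - \tfrac{3}{50}q^{2}r + \tfrac{1}{10}qr + \tfrac{23}{15}r^{2} - \tfrac{118}{75}r.
  reduce S modulo (h_1, h_2, h_3, k_4, k_5, k_6):
  remainder \tfrac{400}{621}r^{2} - \tfrac{1250}{621}r + \tfrac{850}{621} ≠ 0; add k_7 = \tfrac{400}{621}r^{2} - \tfrac{1250}{621}r + \tfrac{850}{621} to the basis.

The other S-polynomials (S(h_1,k_4), S(h_2,k_4), S(h_3,k_4), S(h_2,k_5), S(h_3,k_5), S(k_4,k_5), S(h_1,k_6), S(h_2,k_6), S(h_3,k_6), S(k_4,k_6), S(k_5,k_6), S(h_1,k_7), S(h_2,k_7), S(h_3,k_7), S(k_4,k_7), S(k_5,k_7), S(k_6,k_7)) all reduce to 0 modulo the current basis, so we have a Gröbner basis.
Inter-reduce: drop elements whose leading term is divisible by another's, tail-reduce, and make monic.
Reduced Gröbner basis: {p - \tfrac{28}{45}r + \tfrac{28}{45}, q + \tfrac{20}{9}r - \tfrac{29}{9}, r^{2} - \tfrac{25}{8}r + \tfrac{17}{8}}.

The two bases agree; hence the ideals are identical.
The choice of monomial ordering does not affect the verdict — as long as both bases are computed under the same ordering, their equality decides ideal equality.

Yes, the ideals are equal.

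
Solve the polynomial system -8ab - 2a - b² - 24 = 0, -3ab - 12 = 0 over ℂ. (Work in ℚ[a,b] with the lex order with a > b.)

{(2, -2), (1 - sqrt(5), 1 + sqrt(5)), (1 + sqrt(5), 1 - sqrt(5))}

Compute a lex Gröbner basis by Buchberger's algorithm.
f_1 = -8ab - 2a - b² - 24, LT = ab.
f_2 = -3ab - 12, LT = ab.

S(f_1,f_2): lcm = ab. S = ¼a + ⅛b² - 1.
  leading term a: no divisor's leading term divides it; move ¼a to the remainder.
  leading term b²: no divisor's leading term divides it; move ⅛b² to the remainder.
  leading term 1: no divisor's leading term divides it; move -1 to the remainder.
  remainder ¼a + ⅛b² - 1 ≠ 0; add h_3 = ¼a + ⅛b² - 1 to the basis.

S(f_1,h_3): lcm = ab. S = ¼a - ½b³ + ⅛b² + 4b + 3.
  leading term a: subtract (1)·h_3 from ¼a - ½b³ + ⅛b² + 4b + 3 → -½b³ + 4b + 4
  leading term b³: no divisor's leading term divides it; move -½b³ to the remainder.
  leading term b: no divisor's leading term divides it; move 4b to the remainder.
  leading term 1: no divisor's leading term divides it; move 4 to the remainder.
  remainder -½b³ + 4b + 4 ≠ 0; add h_4 = -½b³ + 4b + 4 to the basis.

S(f_2,h_3): lcm = ab. S = -½b³ + 4b + 4.
  leading term b³: subtract (1)·h_4 from -½b³ + 4b + 4 → 0
  remainder 0.

S(f_1,h_4): lcm = ab³. S = ¼ab² + 8ab + 8a + ⅛b⁴ + 3b².
  leading term ab²: subtract (-1/32b)·f_1 from ¼ab² + 8ab + 8a + ⅛b⁴ + 3b² → 127/16ab + 8a + ⅛b⁴ - 1/32b³ + 3b² - ¾b
  leading term ab: subtract (-127/128)·f_1 from 127/16ab + 8a + ⅛b⁴ - 1/32b³ + 3b² - ¾b → 385/64a + ⅛b⁴ - 1/32b³ + 257/128b² - ¾b - 381/16
  leading term a: subtract (385/16)·h_3 from 385/64a + ⅛b⁴ - 1/32b³ + 257/128b² - ¾b - 381/16 → ⅛b⁴ - 1/32b³ - b² - ¾b + ¼
  leading term b⁴: subtract (-¼b)·h_4 from ⅛b⁴ - 1/32b³ - b² - ¾b + ¼ → -1/32b³ + ¼b + ¼
  leading term b³: subtract (1/16)·h_4 from -1/32b³ + ¼b + ¼ → 0
  remainder 0.

S(f_2,h_4): lcm = ab³. S = 8ab + 8a + 4b².
  leading term ab: subtract (-1)·f_1 from 8ab + 8a + 4b² → 6a + 3b² - 24
  leading term a: subtract (24)·h_3 from 6a + 3b² - 24 → 0
  remainder 0.

S(h_3,h_4): leading monomials are coprime, so the S-polynomial reduces to 0 (Buchberger's first criterion).
Every S-polynomial of the final basis reduces to 0, so we have a Gröbner basis.
Inter-reduce: drop elements whose leading term is divisible by another's, tail-reduce, and make monic.
Reduced Gröbner basis: {a + ½b² - 4, b³ - 8b - 8}.

The lex basis is triangular: the last element involves only b. Solving b³ - 8b - 8 = 0 gives b ∈ {-2, 1 + sqrt(5), 1 - sqrt(5)}; substituting each value into the earlier elements determines the remaining variables.
  b = -2: the earlier basis element becomes a - 2 = 0, giving a = 2 — point (2, -2).
  b = 1 + sqrt(5): the earlier basis element becomes a - 1 + sqrt(5) = 0, giving a = 1 - sqrt(5) — point (1 - sqrt(5), 1 + sqrt(5)).
  b = 1 - sqrt(5): the earlier basis element becomes a - sqrt(5) - 1 = 0, giving a = 1 + sqrt(5) — point (1 + sqrt(5), 1 - sqrt(5)).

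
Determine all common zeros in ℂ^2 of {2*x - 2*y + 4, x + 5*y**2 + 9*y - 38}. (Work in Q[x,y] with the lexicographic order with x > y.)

{(-6, -4), (0, 2)}

Compute a lex Gröbner basis by Buchberger's algorithm.
f_1 = 2*x - 2*y + 4, LT = x.
f_2 = x + 5*y**2 + 9*y - 38, LT = x.

S(f_1,f_2): lcm = x. S = -5*y**2 - 10*y + 40.
  reduce S modulo (f_1, f_2):
  remainder -5*y**2 - 10*y + 40 ≠ 0; add h_3 = -5*y**2 - 10*y + 40 to the basis.

The other S-polynomials (S(f_1,h_3), S(f_2,h_3)) all reduce to 0 modulo the current basis, so we have a Gröbner basis.
Inter-reduce: drop elements whose leading term is divisible by another's, tail-reduce, and make monic.
Reduced Gröbner basis: {x - y + 2, y**2 + 2*y - 8}.

Elimination: the polynomial y**2 + 2*y - 8 lies in the elimination ideal for y, so y ∈ {-4, 2}. For each such y, the remaining basis elements (now univariate) give the rest of the solution.
  y = -4: the earlier basis element becomes x + 6 = 0, giving x = -6 — point (-6, -4).
  y = 2: the earlier basis element becomes x = 0, giving x = 0 — point (0, 2).
A lex Gröbner basis triangularizes the system, enabling back-substitution.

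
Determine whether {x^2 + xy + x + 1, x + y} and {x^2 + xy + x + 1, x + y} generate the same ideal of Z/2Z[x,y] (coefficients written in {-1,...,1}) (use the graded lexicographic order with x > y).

Since reduced Gröbner bases are canonical representatives of ideals under a given ordering, it suffices to compute and compare them.
Buchberger on the first generating set:
f_1 = x^2 + xy + x + 1, LT = x^2.
f_2 = x + y, LT = x.

S(f_1,f_2): lcm = x^2. S = x + 1.
  leading term x: subtract (1)·f_2 from x + 1 → y + 1
  leading term y: no divisor's leading term divides it; move y to the remainder.
  leading term 1: no divisor's leading term divides it; move 1 to the remainder.
  remainder y + 1 ≠ 0; add g_3 = y + 1 to the basis.

The other S-polynomials (S(f_1,g_3), S(f_2,g_3)) all reduce to 0 modulo the current basis, so we have a Gröbner basis.
Inter-reduce: drop elements whose leading term is divisible by another's, tail-reduce, and make monic.
Reduced Gröbner basis: {x + 1, y + 1}.

Buchberger on the second generating set:
h_1 = x^2 + xy + x + 1, LT = x^2.
h_2 = x + y, LT = x.

S(h_1,h_2): lcm = x^2. S = x + 1.
  leading term x: subtract (1)·h_2 from x + 1 → y + 1
  leading term y: no divisor's leading term divides it; move y to the remainder.
  leading term 1: no divisor's leading term divides it; move 1 to the remainder.
  remainder y + 1 ≠ 0; add k_3 = y + 1 to the basis.

The other S-polynomials (S(h_1,k_3), S(h_2,k_3)) all reduce to 0 modulo the current basis, so we have a Gröbner basis.
Inter-reduce: drop elements whose leading term is divisible by another's, tail-reduce, and make monic.
Reduced Gröbner basis: {x + 1, y + 1}.

Same reduced basis, so the two generating sets span the same ideal.

Yes, the ideals are equal.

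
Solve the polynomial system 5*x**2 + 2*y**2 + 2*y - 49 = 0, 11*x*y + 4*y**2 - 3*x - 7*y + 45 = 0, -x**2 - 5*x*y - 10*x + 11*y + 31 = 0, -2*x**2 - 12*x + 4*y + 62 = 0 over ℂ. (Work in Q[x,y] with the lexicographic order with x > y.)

{(3, -2)}

Compute a lex Gröbner basis by Buchberger's algorithm.
f_1 = 5*x**2 + 2*y**2 + 2*y - 49, LT = x**2.
f_2 = 11*x*y - 3*x + 4*y**2 - 7*y + 45, LT = x*y.
f_3 = -x**2 - 5*x*y - 10*x + 11*y + 31, LT = x**2.
f_4 = -2*x**2 - 12*x + 4*y + 62, LT = x**2.

S(f_1,f_2): lcm = x**2*y. S = 3/11*x**2 - 4/11*x*y**2 + 7/11*x*y - 45/11*x + 2/5*y**3 + 2/5*y**2 - 49/5*y.
  reduce S modulo (f_1, f_2, f_3, f_4):
  remainder -5250/1331*x + 322/605*y**3 - 904/6655*y**2 - 10754/1331*y + 3162/6655 ≠ 0; add h_5 = -5250/1331*x + 322/605*y**3 - 904/6655*y**2 - 10754/1331*y + 3162/6655 to the basis.

S(f_1,f_3): lcm = x**2. S = -5*x*y - 10*x + 2/5*y**2 + 57/5*y + 106/5.
  reduce S modulo (f_1, f_2, f_3, f_4, h_5):
  remainder -23/15*y**3 + 274/105*y**2 + 3307/105*y + 282/7 ≠ 0; add h_6 = -23/15*y**3 + 274/105*y**2 + 3307/105*y + 282/7 to the basis.

S(f_1,f_4): lcm = x**2. S = -6*x + 2/5*y**2 + 12/5*y + 106/5.
  reduce S modulo (f_1, f_2, f_3, f_4, h_5, h_6):
  remainder -482/625*y**2 - 1212/625*y - 496/625 ≠ 0; add h_7 = -482/625*y**2 - 1212/625*y - 496/625 to the basis.

S(f_2,f_3): lcm = x**2*y. S = -3/11*x**2 - 51/11*x*y**2 - 117/11*x*y + 45/11*x + 11*y**2 + 31*y.
  reduce S modulo (f_1, f_2, f_3, f_4, h_5, h_6, h_7):
  remainder 1502276/38801*y + 3004552/38801 ≠ 0; add h_8 = 1502276/38801*y + 3004552/38801 to the basis.

The other S-polynomials (S(f_2,f_4), S(f_3,f_4), S(f_1,h_5), S(f_2,h_5), S(f_3,h_5), S(f_4,h_5), S(f_1,h_6), S(f_2,h_6), S(f_3,h_6), S(f_4,h_6), S(h_5,h_6), S(f_1,h_7), S(f_2,h_7), S(f_3,h_7), S(f_4,h_7), S(h_5,h_7), S(h_6,h_7), S(f_1,h_8), S(f_2,h_8), S(f_3,h_8), S(f_4,h_8), S(h_5,h_8), S(h_6,h_8), S(h_7,h_8)) all reduce to 0 modulo the current basis, so we have a Gröbner basis.
Inter-reduce: drop elements whose leading term is divisible by another's, tail-reduce, and make monic.
Reduced Gröbner basis: {x - 3, y + 2}.

From the last basis element, y + 2 = 0, so y takes values in {-2}. Each choice, substituted upward through the basis, yields the corresponding point(s) of the solution set.
  y = -2: the earlier basis element becomes x - 3 = 0, giving x = 3 — point (3, -2).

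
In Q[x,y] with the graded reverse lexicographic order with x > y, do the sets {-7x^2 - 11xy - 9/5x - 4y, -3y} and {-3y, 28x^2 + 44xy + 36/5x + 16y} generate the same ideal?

Since reduced Gröbner bases are canonical representatives of ideals under a given ordering, it suffices to compute and compare them.
Buchberger on the first generating set:
f_1 = -7x^2 - 11xy - 9/5x - 4y, LT = x^2.
f_2 = -3y, LT = y.

The S-polynomials (S(f_1,f_2)) all reduce to 0 modulo the current basis, so we have a Gröbner basis.
Inter-reduce: drop elements whose leading term is divisible by another's, tail-reduce, and make monic.
Reduced Gröbner basis: {x^2 + 9/35x, y}.

Buchberger on the second generating set:
h_1 = -3y, LT = y.
h_2 = 28x^2 + 44xy + 36/5x + 16y, LT = x^2.

The S-polynomials (S(h_1,h_2)) all reduce to 0 modulo the current basis, so we have a Gröbner basis.
Inter-reduce: drop elements whose leading term is divisible by another's, tail-reduce, and make monic.
Reduced Gröbner basis: {x^2 + 9/35x, y}.

The two bases agree; hence the ideals are identical.

Yes, the ideals are equal.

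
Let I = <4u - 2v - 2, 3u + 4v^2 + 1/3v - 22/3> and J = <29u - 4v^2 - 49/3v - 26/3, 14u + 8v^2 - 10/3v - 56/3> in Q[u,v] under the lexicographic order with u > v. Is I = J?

Equality of ideals is decidable: compute both reduced Gröbner bases (unique for the ordering) and check whether they agree.
Buchberger on the first generating set:
f_1 = 4u - 2v - 2, LT = u.
f_2 = 3u + 4v^2 + 1/3v - 22/3, LT = u.

S(f_1,f_2): lcm = u. S = -4/3v^2 - 11/18v + 35/18.
  leading term v^2: no divisor's leading term divides it; move -4/3v^2 to the remainder.
  leading term v: no divisor's leading term divides it; move -11/18v to the remainder.
  leading term 1: no divisor's leading term divides it; move 35/18 to the remainder.
  remainder -4/3v^2 - 11/18v + 35/18 ≠ 0; add g_3 = -4/3v^2 - 11/18v + 35/18 to the basis.

S(f_1,g_3): leading monomials are coprime, so the S-polynomial reduces to 0 (Buchberger's first criterion).
S(f_2,g_3): leading monomials are coprime, so the S-polynomial reduces to 0 (Buchberger's first criterion).
Every S-polynomial of the final basis reduces to 0, so we have a Gröbner basis.
Inter-reduce: drop elements whose leading term is divisible by another's, tail-reduce, and make monic.
Reduced Gröbner basis: {u - 1/2v - 1/2, v^2 + 11/24v - 35/24}.

Buchberger on the second generating set:
h_1 = 29u - 4v^2 - 49/3v - 26/3, LT = u.
h_2 = 14u + 8v^2 - 10/3v - 56/3, LT = u.

S(h_1,h_2): lcm = u. S = -144/203v^2 - 66/203v + 30/29.
  leading term v^2: no divisor's leading term divides it; move -144/203v^2 to the remainder.
  leading term v: no divisor's leading term divides it; move -66/203v to the remainder.
  leading term 1: no divisor's leading term divides it; move 30/29 to the remainder.
  remainder -144/203v^2 - 66/203v + 30/29 ≠ 0; add k_3 = -144/203v^2 - 66/203v + 30/29 to the basis.

S(h_1,k_3): leading monomials are coprime, so the S-polynomial reduces to 0 (Buchberger's first criterion).
S(h_2,k_3): leading monomials are coprime, so the S-polynomial reduces to 0 (Buchberger's first criterion).
Every S-polynomial of the final basis reduces to 0, so we have a Gröbner basis.
Inter-reduce: drop elements whose leading term is divisible by another's, tail-reduce, and make monic.
Reduced Gröbner basis: {u - 1/2v - 1/2, v^2 + 11/24v - 35/24}.

Same reduced basis, so the two generating sets span the same ideal.
The choice of monomial ordering does not affect the verdict — as long as both bases are computed under the same ordering, their equality decides ideal equality.

Yes, the ideals are equal.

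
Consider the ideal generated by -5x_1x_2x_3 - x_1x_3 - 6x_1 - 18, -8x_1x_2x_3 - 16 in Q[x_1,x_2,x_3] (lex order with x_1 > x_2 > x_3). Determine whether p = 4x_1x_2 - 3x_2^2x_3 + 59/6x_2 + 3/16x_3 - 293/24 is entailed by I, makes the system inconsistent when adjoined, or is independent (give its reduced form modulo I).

First compute the reduced Gröbner basis of I by Buchberger's algorithm.
f_1 = -5x_1x_2x_3 - x_1x_3 - 6x_1 - 18, LT = x_1x_2x_3.
f_2 = -8x_1x_2x_3 - 16, LT = x_1x_2x_3.

S(f_1,f_2): lcm = x_1x_2x_3. S = 1/5x_1x_3 + 6/5x_1 + 8/5.
  leading term x_1x_3: no divisor's leading term divides it; move 1/5x_1x_3 to the remainder.
  leading term x_1: no divisor's leading term divides it; move 6/5x_1 to the remainder.
  leading term 1: no divisor's leading term divides it; move 8/5 to the remainder.
  remainder 1/5x_1x_3 + 6/5x_1 + 8/5 ≠ 0; add h_3 = 1/5x_1x_3 + 6/5x_1 + 8/5 to the basis.

S(f_1,h_3): lcm = x_1x_2x_3. S = -6x_1x_2 + 1/5x_1x_3 + 6/5x_1 - 8x_2 + 18/5.
  leading term x_1x_2: no divisor's leading term divides it; move -6x_1x_2 to the remainder.
  leading term x_1x_3: subtract (1)·h_3 from 1/5x_1x_3 + 6/5x_1 - 8x_2 + 18/5 → -8x_2 + 2
  leading term x_2: no divisor's leading term divides it; move -8x_2 to the remainder.
  leading term 1: no divisor's leading term divides it; move 2 to the remainder.
  remainder -6x_1x_2 - 8x_2 + 2 ≠ 0; add h_4 = -6x_1x_2 - 8x_2 + 2 to the basis.

S(f_1,h_4): lcm = x_1x_2x_3. S = 1/5x_1x_3 + 6/5x_1 - 4/3x_2x_3 + 1/3x_3 + 18/5.
  leading term x_1x_3: subtract (1)·h_3 from 1/5x_1x_3 + 6/5x_1 - 4/3x_2x_3 + 1/3x_3 + 18/5 → -4/3x_2x_3 + 1/3x_3 + 2
  leading term x_2x_3: no divisor's leading term divides it; move -4/3x_2x_3 to the remainder.
  leading term x_3: no divisor's leading term divides it; move 1/3x_3 to the remainder.
  leading term 1: no divisor's leading term divides it; move 2 to the remainder.
  remainder -4/3x_2x_3 + 1/3x_3 + 2 ≠ 0; add h_5 = -4/3x_2x_3 + 1/3x_3 + 2 to the basis.

The other S-polynomials (S(f_2,h_3), S(f_2,h_4), S(h_3,h_4), S(f_1,h_5), S(f_2,h_5), S(h_3,h_5), S(h_4,h_5)) all reduce to 0 modulo the current basis, so we have a Gröbner basis.
Inter-reduce: drop elements whose leading term is divisible by another's, tail-reduce, and make monic.
Reduced Gröbner basis: {x_1x_2 + 4/3x_2 - 1/3, x_1x_3 + 6x_1 + 8, x_2x_3 - 1/4x_3 - 3/2}.
Label its elements g_1 = x_1x_2 + 4/3x_2 - 1/3, g_2 = x_1x_3 + 6x_1 + 8, g_3 = x_2x_3 - 1/4x_3 - 3/2.

Reduce p = 4x_1x_2 - 3x_2^2x_3 + 59/6x_2 + 3/16x_3 - 293/24 modulo G:
  leading term x_1x_2: subtract (4)·g_1 from 4x_1x_2 - 3x_2^2x_3 + 59/6x_2 + 3/16x_3 - 293/24 → -3x_2^2x_3 + 9/2x_2 + 3/16x_3 - 87/8
  leading term x_2^2x_3: subtract (-3x_2)·g_3 from -3x_2^2x_3 + 9/2x_2 + 3/16x_3 - 87/8 → -3/4x_2x_3 + 3/16x_3 - 87/8
  leading term x_2x_3: subtract (-3/4)·g_3 from -3/4x_2x_3 + 3/16x_3 - 87/8 → -12
  leading term 1: no divisor's leading term divides it; move -12 to the remainder.
  normal form = -12.
The normal form is nonzero, so p ∉ I. Since p minus its normal form lies in I, I + (p) = I + (r) where r = -12; decide whether this ideal is the whole ring.
Here r = -12 is a nonzero constant, hence a unit: 1 ∈ I + (p), the Gröbner basis of I + (p) is {1}, and the enlarged system has no common solution — adjoining p is inconsistent.

Adjoining 4x_1x_2 - 3x_2^2x_3 + 59/6x_2 + 3/16x_3 - 293/24 makes the ideal the whole ring: the system is inconsistent.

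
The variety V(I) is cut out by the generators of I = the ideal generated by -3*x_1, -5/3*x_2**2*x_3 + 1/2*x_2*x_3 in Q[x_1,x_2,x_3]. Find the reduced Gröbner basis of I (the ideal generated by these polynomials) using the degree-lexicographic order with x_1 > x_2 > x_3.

G = {x_2**2*x_3 - 3/10*x_2*x_3, x_1}

This is the nonlinear analogue of row-reducing a linear system.

f_1 = -3*x_1, LT = x_1.
f_2 = -5/3*x_2**2*x_3 + 1/2*x_2*x_3, LT = x_2**2*x_3.

S(f_1,f_2): leading monomials are coprime, so the S-polynomial reduces to 0 (Buchberger's first criterion).
Every S-polynomial of the final basis reduces to 0, so we have a Gröbner basis.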